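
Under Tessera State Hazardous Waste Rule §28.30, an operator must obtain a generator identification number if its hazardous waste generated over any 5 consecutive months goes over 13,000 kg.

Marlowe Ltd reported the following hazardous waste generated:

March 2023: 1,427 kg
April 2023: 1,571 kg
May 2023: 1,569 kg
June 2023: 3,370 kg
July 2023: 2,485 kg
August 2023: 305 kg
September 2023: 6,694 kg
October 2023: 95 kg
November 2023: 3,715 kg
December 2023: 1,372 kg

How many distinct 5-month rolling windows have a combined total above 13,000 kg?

2

March 2023–July 2023: 1,427 kg + 1,571 kg + 1,569 kg + 3,370 kg + 2,485 kg = 10,422 kg (under)
April 2023–August 2023: 1,571 kg + 1,569 kg + 3,370 kg + 2,485 kg + 305 kg = 9,300 kg (under)
May 2023–September 2023: 1,569 kg + 3,370 kg + 2,485 kg + 305 kg + 6,694 kg = 14,423 kg (over)
June 2023–October 2023: 3,370 kg + 2,485 kg + 305 kg + 6,694 kg + 95 kg = 12,949 kg (under)
July 2023–November 2023: 2,485 kg + 305 kg + 6,694 kg + 95 kg + 3,715 kg = 13,294 kg (over)
August 2023–December 2023: 305 kg + 6,694 kg + 95 kg + 3,715 kg + 1,372 kg = 12,181 kg (under)
2 windows exceed the threshold.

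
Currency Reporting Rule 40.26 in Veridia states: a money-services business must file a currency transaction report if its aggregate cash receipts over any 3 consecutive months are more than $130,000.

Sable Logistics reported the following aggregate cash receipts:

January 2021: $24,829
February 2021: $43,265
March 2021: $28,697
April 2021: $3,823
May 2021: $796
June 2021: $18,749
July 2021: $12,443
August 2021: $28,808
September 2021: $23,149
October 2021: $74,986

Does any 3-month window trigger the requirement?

January 2021–March 2021: $24,829 + $43,265 + $28,697 = $96,791 (under)
February 2021–April 2021: $43,265 + $28,697 + $3,823 = $75,785 (under)
March 2021–May 2021: $28,697 + $3,823 + $796 = $33,316 (under)
April 2021–June 2021: $3,823 + $796 + $18,749 = $23,368 (under)
May 2021–July 2021: $796 + $18,749 + $12,443 = $31,988 (under)
June 2021–August 2021: $18,749 + $12,443 + $28,808 = $60,000 (under)
July 2021–September 2021: $12,443 + $28,808 + $23,149 = $64,400 (under)
August 2021–October 2021: $28,808 + $23,149 + $74,986 = $126,943 (under)
No window exceeds $130,000.

No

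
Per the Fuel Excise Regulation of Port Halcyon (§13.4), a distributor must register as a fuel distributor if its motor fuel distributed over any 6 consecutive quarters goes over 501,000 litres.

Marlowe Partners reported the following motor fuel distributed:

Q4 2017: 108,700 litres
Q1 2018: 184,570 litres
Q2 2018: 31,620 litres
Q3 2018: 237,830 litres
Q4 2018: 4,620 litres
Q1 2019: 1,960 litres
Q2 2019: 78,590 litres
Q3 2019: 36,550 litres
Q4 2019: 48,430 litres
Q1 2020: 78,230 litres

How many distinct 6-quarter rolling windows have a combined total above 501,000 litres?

Q4 2017–Q1 2019: 108,700 litres + 184,570 litres + 31,620 litres + 237,830 litres + 4,620 litres + 1,960 litres = 569,300 litres (over)
Q1 2018–Q2 2019: 184,570 litres + 31,620 litres + 237,830 litres + 4,620 litres + 1,960 litres + 78,590 litres = 539,190 litres (over)
Q2 2018–Q3 2019: 31,620 litres + 237,830 litres + 4,620 litres + 1,960 litres + 78,590 litres + 36,550 litres = 391,170 litres (under)
Q3 2018–Q4 2019: 237,830 litres + 4,620 litres + 1,960 litres + 78,590 litres + 36,550 litres + 48,430 litres = 407,980 litres (under)
Q4 2018–Q1 2020: 4,620 litres + 1,960 litres + 78,590 litres + 36,550 litres + 48,430 litres + 78,230 litres = 248,380 litres (under)
2 windows exceed the threshold.

2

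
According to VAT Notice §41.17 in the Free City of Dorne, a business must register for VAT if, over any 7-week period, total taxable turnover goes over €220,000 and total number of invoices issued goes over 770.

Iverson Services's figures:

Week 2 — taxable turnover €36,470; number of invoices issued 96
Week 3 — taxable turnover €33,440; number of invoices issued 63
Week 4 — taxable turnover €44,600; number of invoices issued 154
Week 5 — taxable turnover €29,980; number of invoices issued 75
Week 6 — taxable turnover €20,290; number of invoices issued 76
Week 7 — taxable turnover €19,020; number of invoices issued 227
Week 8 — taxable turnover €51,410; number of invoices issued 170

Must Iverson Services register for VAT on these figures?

Yes

Total taxable turnover: €36,470 + €33,440 + €44,600 + €29,980 + €20,290 + €19,020 + €51,410 = €235,210 (> €220,000).
Total number of invoices issued: 96 + 63 + 154 + 75 + 76 + 227 + 170 = 861 (> 770).
The test is 'and': both thresholds are exceeded.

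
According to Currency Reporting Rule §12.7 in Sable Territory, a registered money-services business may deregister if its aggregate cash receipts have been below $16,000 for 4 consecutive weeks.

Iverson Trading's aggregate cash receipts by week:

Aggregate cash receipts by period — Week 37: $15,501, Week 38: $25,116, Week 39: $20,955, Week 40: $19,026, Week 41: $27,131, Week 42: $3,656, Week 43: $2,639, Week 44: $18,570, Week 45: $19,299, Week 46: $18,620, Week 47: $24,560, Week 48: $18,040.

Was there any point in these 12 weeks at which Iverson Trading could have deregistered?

No

Weeks below $16,000: Week 37, Week 42, Week 43.
Longest run of consecutive weeks below the threshold: 2.
2 < 4, so Iverson Trading never became eligible.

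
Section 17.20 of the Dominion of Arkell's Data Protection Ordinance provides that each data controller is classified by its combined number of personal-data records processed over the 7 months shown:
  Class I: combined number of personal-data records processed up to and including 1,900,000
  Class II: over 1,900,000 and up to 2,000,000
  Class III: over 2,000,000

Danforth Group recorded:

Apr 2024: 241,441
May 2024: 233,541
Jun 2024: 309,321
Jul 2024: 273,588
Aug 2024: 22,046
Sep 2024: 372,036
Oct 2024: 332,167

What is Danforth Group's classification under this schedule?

Combined number of personal-data records processed: 241,441 + 233,541 + 309,321 + 273,588 + 22,046 + 372,036 + 332,167 = 1,784,140.
1,784,140 ≤ 1,900,000, so Class I applies.

Class I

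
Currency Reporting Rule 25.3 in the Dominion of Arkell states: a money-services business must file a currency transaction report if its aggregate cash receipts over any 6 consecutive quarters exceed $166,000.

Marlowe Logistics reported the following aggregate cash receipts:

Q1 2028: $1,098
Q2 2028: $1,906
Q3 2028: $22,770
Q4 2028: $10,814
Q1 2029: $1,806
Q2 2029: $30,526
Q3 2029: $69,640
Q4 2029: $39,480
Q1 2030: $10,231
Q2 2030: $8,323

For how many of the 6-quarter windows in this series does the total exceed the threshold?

1

Q1 2028–Q2 2029: $1,098 + $1,906 + $22,770 + $10,814 + $1,806 + $30,526 = $68,920 (under)
Q2 2028–Q3 2029: $1,906 + $22,770 + $10,814 + $1,806 + $30,526 + $69,640 = $137,462 (under)
Q3 2028–Q4 2029: $22,770 + $10,814 + $1,806 + $30,526 + $69,640 + $39,480 = $175,036 (over)
Q4 2028–Q1 2030: $10,814 + $1,806 + $30,526 + $69,640 + $39,480 + $10,231 = $162,497 (under)
Q1 2029–Q2 2030: $1,806 + $30,526 + $69,640 + $39,480 + $10,231 + $8,323 = $160,006 (under)
1 window exceeds the threshold.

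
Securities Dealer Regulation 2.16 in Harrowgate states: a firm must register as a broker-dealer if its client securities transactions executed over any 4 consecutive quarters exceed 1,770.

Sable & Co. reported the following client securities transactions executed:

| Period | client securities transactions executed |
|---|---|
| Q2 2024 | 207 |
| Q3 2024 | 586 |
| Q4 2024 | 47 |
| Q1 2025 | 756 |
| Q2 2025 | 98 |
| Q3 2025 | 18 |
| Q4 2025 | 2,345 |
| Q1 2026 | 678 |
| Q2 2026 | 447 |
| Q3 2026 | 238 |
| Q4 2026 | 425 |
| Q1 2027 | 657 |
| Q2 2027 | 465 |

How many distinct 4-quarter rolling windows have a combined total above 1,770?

Q2 2024–Q1 2025: 207 + 586 + 47 + 756 = 1,596 (under)
Q3 2024–Q2 2025: 586 + 47 + 756 + 98 = 1,487 (under)
Q4 2024–Q3 2025: 47 + 756 + 98 + 18 = 919 (under)
Q1 2025–Q4 2025: 756 + 98 + 18 + 2,345 = 3,217 (over)
Q2 2025–Q1 2026: 98 + 18 + 2,345 + 678 = 3,139 (over)
Q3 2025–Q2 2026: 18 + 2,345 + 678 + 447 = 3,488 (over)
Q4 2025–Q3 2026: 2,345 + 678 + 447 + 238 = 3,708 (over)
Q1 2026–Q4 2026: 678 + 447 + 238 + 425 = 1,788 (over)
Q2 2026–Q1 2027: 447 + 238 + 425 + 657 = 1,767 (under)
Q3 2026–Q2 2027: 238 + 425 + 657 + 465 = 1,785 (over)
6 windows exceed the threshold.

6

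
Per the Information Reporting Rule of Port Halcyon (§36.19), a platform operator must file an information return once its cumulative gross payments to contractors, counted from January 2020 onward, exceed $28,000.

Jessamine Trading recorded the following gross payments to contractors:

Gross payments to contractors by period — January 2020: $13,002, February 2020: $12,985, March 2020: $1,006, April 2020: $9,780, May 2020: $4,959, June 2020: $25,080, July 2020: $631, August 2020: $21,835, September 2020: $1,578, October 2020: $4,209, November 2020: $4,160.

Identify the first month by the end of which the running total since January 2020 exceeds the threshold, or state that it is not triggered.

April 2020

Through January 2020: $13,002
Through February 2020: $25,987
Through March 2020: $26,993
Through April 2020: $36,773 ← exceeds threshold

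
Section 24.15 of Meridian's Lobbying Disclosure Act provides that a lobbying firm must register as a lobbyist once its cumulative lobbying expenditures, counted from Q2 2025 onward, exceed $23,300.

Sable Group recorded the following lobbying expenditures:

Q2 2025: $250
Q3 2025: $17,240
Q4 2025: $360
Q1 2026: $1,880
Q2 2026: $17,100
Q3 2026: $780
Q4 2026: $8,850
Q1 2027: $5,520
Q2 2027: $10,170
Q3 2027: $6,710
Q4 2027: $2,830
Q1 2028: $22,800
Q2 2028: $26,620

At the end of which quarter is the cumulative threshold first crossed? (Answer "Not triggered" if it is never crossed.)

Through Q2 2025: $250
Through Q3 2025: $17,490
Through Q4 2025: $17,850
Through Q1 2026: $19,730
Through Q2 2026: $36,830 ← exceeds threshold

Q2 2026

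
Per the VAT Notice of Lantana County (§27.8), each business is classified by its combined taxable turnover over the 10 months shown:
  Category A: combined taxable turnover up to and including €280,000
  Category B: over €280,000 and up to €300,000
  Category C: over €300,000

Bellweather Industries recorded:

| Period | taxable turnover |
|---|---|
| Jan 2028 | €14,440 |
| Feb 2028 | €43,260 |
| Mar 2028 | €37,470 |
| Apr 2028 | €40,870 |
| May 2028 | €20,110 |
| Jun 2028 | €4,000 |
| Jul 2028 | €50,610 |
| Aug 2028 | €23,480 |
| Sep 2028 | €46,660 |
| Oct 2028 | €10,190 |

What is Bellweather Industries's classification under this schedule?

Category B

Combined taxable turnover: €14,440 + €43,260 + €37,470 + €40,870 + €20,110 + €4,000 + €50,610 + €23,480 + €46,660 + €10,190 = €291,090.
€280,000 < €291,090 ≤ €300,000, so Category B applies.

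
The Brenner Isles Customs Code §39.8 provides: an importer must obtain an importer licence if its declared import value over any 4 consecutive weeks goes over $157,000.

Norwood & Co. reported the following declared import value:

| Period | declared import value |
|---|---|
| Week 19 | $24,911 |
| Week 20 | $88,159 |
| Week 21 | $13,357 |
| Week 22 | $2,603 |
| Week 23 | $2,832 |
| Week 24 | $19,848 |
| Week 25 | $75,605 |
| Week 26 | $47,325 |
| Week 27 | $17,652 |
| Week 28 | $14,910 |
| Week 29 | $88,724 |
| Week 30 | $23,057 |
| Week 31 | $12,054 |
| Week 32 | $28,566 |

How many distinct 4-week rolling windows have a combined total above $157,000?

2

Week 19–Week 22: $24,911 + $88,159 + $13,357 + $2,603 = $129,030 (under)
Week 20–Week 23: $88,159 + $13,357 + $2,603 + $2,832 = $106,951 (under)
Week 21–Week 24: $13,357 + $2,603 + $2,832 + $19,848 = $38,640 (under)
Week 22–Week 25: $2,603 + $2,832 + $19,848 + $75,605 = $100,888 (under)
Week 23–Week 26: $2,832 + $19,848 + $75,605 + $47,325 = $145,610 (under)
Week 24–Week 27: $19,848 + $75,605 + $47,325 + $17,652 = $160,430 (over)
Week 25–Week 28: $75,605 + $47,325 + $17,652 + $14,910 = $155,492 (under)
Week 26–Week 29: $47,325 + $17,652 + $14,910 + $88,724 = $168,611 (over)
Week 27–Week 30: $17,652 + $14,910 + $88,724 + $23,057 = $144,343 (under)
Week 28–Week 31: $14,910 + $88,724 + $23,057 + $12,054 = $138,745 (under)
Week 29–Week 32: $88,724 + $23,057 + $12,054 + $28,566 = $152,401 (under)
2 windows exceed the threshold.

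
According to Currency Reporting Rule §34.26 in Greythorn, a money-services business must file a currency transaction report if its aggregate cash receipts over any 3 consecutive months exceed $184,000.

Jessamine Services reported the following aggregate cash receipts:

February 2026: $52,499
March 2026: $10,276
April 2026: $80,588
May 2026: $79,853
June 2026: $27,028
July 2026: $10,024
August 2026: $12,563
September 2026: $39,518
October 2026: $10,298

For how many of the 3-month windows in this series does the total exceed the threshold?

1

February 2026–April 2026: $52,499 + $10,276 + $80,588 = $143,363 (under)
March 2026–May 2026: $10,276 + $80,588 + $79,853 = $170,717 (under)
April 2026–June 2026: $80,588 + $79,853 + $27,028 = $187,469 (over)
May 2026–July 2026: $79,853 + $27,028 + $10,024 = $116,905 (under)
June 2026–August 2026: $27,028 + $10,024 + $12,563 = $49,615 (under)
July 2026–September 2026: $10,024 + $12,563 + $39,518 = $62,105 (under)
August 2026–October 2026: $12,563 + $39,518 + $10,298 = $62,379 (under)
1 window exceeds the threshold.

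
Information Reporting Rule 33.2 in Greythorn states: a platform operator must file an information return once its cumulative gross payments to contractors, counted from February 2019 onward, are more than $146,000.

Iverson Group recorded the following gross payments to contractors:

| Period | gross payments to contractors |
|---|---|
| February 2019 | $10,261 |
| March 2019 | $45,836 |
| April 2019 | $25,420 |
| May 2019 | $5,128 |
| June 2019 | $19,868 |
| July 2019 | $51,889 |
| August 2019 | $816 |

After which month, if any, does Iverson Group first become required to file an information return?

Through February 2019: $10,261
Through March 2019: $56,097
Through April 2019: $81,517
Through May 2019: $86,645
Through June 2019: $106,513
Through July 2019: $158,402 ← exceeds threshold

July 2019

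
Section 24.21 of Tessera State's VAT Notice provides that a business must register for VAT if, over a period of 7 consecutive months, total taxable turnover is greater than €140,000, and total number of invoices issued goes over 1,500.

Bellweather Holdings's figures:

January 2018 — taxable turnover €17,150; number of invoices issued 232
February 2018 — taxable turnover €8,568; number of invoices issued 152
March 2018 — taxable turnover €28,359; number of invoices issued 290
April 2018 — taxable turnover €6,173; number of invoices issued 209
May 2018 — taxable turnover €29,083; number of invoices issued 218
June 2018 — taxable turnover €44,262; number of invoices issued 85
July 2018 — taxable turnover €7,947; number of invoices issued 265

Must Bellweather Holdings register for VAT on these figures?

No

Total taxable turnover: €17,150 + €8,568 + €28,359 + €6,173 + €29,083 + €44,262 + €7,947 = €141,542 (> €140,000).
Total number of invoices issued: 232 + 152 + 290 + 209 + 218 + 85 + 265 = 1,451 (≤ 1,500).
The test is 'and': the rule requires both, and at least one is not exceeded.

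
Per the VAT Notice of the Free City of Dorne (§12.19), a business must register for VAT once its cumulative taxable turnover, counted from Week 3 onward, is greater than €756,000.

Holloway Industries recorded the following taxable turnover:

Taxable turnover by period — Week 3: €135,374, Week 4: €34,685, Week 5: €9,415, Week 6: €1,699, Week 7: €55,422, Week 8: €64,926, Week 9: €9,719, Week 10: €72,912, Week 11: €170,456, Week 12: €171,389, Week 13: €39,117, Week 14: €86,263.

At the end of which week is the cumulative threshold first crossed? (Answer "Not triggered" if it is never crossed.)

Week 13

Through Week 3: €135,374
Through Week 4: €170,059
Through Week 5: €179,474
Through Week 6: €181,173
Through Week 7: €236,595
Through Week 8: €301,521
Through Week 9: €311,240
Through Week 10: €384,152
Through Week 11: €554,608
Through Week 12: €725,997
Through Week 13: €765,114 ← exceeds threshold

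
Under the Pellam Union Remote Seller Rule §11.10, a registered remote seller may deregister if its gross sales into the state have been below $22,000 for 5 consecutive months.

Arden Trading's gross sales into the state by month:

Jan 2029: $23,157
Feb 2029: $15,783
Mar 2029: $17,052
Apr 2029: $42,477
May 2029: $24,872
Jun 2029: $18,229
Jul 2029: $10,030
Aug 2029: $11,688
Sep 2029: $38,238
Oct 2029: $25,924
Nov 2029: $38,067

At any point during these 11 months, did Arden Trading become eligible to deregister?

Months below $22,000: Feb 2029, Mar 2029, Jun 2029, Jul 2029, Aug 2029.
Longest run of consecutive months below the threshold: 3.
3 < 5, so Arden Trading never became eligible.

No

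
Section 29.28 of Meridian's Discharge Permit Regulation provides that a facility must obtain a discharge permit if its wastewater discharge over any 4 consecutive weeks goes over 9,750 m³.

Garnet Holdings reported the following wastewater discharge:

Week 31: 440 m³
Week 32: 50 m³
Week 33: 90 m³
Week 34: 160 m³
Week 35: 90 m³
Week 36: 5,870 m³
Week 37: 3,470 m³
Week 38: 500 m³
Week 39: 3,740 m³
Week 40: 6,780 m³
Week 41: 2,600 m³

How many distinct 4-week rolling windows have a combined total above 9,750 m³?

Week 31–Week 34: 440 m³ + 50 m³ + 90 m³ + 160 m³ = 740 m³ (under)
Week 32–Week 35: 50 m³ + 90 m³ + 160 m³ + 90 m³ = 390 m³ (under)
Week 33–Week 36: 90 m³ + 160 m³ + 90 m³ + 5,870 m³ = 6,210 m³ (under)
Week 34–Week 37: 160 m³ + 90 m³ + 5,870 m³ + 3,470 m³ = 9,590 m³ (under)
Week 35–Week 38: 90 m³ + 5,870 m³ + 3,470 m³ + 500 m³ = 9,930 m³ (over)
Week 36–Week 39: 5,870 m³ + 3,470 m³ + 500 m³ + 3,740 m³ = 13,580 m³ (over)
Week 37–Week 40: 3,470 m³ + 500 m³ + 3,740 m³ + 6,780 m³ = 14,490 m³ (over)
Week 38–Week 41: 500 m³ + 3,740 m³ + 6,780 m³ + 2,600 m³ = 13,620 m³ (over)
4 windows exceed the threshold.

4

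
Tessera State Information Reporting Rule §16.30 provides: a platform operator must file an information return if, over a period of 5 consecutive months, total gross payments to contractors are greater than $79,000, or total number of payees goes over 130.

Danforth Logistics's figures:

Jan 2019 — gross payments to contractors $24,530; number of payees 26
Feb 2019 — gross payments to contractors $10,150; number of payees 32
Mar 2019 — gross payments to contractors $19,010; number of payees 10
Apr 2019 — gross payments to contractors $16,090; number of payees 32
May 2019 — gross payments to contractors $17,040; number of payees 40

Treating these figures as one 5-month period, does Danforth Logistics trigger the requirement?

Yes

Total gross payments to contractors: $24,530 + $10,150 + $19,010 + $16,090 + $17,040 = $86,820 (> $79,000).
Total number of payees: 26 + 32 + 10 + 32 + 40 = 140 (> 130).
The test is 'or': at least one threshold is exceeded.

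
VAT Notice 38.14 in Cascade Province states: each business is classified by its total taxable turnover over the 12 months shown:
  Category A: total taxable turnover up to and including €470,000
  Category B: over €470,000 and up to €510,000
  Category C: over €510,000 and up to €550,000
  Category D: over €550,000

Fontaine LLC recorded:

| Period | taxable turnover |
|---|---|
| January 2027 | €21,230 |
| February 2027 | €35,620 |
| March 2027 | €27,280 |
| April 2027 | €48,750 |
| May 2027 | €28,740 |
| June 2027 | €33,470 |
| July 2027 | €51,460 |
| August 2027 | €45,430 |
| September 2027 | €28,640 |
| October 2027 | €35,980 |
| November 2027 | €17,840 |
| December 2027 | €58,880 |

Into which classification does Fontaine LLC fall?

Category A

Total taxable turnover: €21,230 + €35,620 + €27,280 + €48,750 + €28,740 + €33,470 + €51,460 + €45,430 + €28,640 + €35,980 + €17,840 + €58,880 = €433,320.
€433,320 ≤ €470,000, so Category A applies.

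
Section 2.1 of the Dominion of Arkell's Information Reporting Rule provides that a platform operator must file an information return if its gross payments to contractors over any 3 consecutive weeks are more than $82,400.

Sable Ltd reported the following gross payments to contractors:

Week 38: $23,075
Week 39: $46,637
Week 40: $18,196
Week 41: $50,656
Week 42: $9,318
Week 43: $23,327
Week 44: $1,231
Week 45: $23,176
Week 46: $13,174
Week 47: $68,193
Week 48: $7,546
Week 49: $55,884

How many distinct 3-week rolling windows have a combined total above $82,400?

6

Week 38–Week 40: $23,075 + $46,637 + $18,196 = $87,908 (over)
Week 39–Week 41: $46,637 + $18,196 + $50,656 = $115,489 (over)
Week 40–Week 42: $18,196 + $50,656 + $9,318 = $78,170 (under)
Week 41–Week 43: $50,656 + $9,318 + $23,327 = $83,301 (over)
Week 42–Week 44: $9,318 + $23,327 + $1,231 = $33,876 (under)
Week 43–Week 45: $23,327 + $1,231 + $23,176 = $47,734 (under)
Week 44–Week 46: $1,231 + $23,176 + $13,174 = $37,581 (under)
Week 45–Week 47: $23,176 + $13,174 + $68,193 = $104,543 (over)
Week 46–Week 48: $13,174 + $68,193 + $7,546 = $88,913 (over)
Week 47–Week 49: $68,193 + $7,546 + $55,884 = $131,623 (over)
6 windows exceed the threshold.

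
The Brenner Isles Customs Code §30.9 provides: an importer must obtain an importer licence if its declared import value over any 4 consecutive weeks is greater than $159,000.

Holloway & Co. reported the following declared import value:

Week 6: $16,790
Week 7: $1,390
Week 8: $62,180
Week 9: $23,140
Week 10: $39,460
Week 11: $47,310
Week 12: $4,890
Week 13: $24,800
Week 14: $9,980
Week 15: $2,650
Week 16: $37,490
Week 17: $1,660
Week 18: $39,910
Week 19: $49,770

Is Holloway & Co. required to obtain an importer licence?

Week 6–Week 9: $16,790 + $1,390 + $62,180 + $23,140 = $103,500 (under)
Week 7–Week 10: $1,390 + $62,180 + $23,140 + $39,460 = $126,170 (under)
Week 8–Week 11: $62,180 + $23,140 + $39,460 + $47,310 = $172,090 (over)
Week 9–Week 12: $23,140 + $39,460 + $47,310 + $4,890 = $114,800 (under)
Week 10–Week 13: $39,460 + $47,310 + $4,890 + $24,800 = $116,460 (under)
Week 11–Week 14: $47,310 + $4,890 + $24,800 + $9,980 = $86,980 (under)
Week 12–Week 15: $4,890 + $24,800 + $9,980 + $2,650 = $42,320 (under)
Week 13–Week 16: $24,800 + $9,980 + $2,650 + $37,490 = $74,920 (under)
Week 14–Week 17: $9,980 + $2,650 + $37,490 + $1,660 = $51,780 (under)
Week 15–Week 18: $2,650 + $37,490 + $1,660 + $39,910 = $81,710 (under)
Week 16–Week 19: $37,490 + $1,660 + $39,910 + $49,770 = $128,830 (under)
At least one window exceeds $159,000.

Yes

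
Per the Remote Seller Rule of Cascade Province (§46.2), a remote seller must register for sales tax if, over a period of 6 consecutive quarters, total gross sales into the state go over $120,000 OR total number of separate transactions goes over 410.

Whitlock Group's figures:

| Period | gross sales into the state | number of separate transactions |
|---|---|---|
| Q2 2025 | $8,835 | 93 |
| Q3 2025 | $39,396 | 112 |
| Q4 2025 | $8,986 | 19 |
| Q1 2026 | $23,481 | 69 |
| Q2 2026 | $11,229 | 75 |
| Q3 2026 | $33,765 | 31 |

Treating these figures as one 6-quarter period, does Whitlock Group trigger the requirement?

Total gross sales into the state: $8,835 + $39,396 + $8,986 + $23,481 + $11,229 + $33,765 = $125,692 (> $120,000).
Total number of separate transactions: 93 + 112 + 19 + 69 + 75 + 31 = 399 (≤ 410).
The test is 'or': at least one threshold is exceeded.

Yes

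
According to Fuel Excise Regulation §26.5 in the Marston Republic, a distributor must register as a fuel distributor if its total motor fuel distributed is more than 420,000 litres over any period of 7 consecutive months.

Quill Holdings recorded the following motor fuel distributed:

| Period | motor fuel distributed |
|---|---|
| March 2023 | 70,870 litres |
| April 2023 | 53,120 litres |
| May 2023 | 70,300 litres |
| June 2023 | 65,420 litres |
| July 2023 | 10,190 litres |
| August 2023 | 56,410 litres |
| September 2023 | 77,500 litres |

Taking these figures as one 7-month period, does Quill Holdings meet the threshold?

No

Total motor fuel distributed: 70,870 litres + 53,120 litres + 70,300 litres + 65,420 litres + 10,190 litres + 56,410 litres + 77,500 litres = 403,810 litres.
403,810 litres ≤ 420,000 litres, so the threshold is not exceeded.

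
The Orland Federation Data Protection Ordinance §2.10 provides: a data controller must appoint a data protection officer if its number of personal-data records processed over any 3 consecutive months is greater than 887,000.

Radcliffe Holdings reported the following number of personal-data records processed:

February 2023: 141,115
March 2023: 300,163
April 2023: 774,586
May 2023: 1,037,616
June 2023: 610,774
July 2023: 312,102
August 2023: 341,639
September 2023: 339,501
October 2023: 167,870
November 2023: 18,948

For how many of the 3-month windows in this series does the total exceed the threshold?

6

February 2023–April 2023: 141,115 + 300,163 + 774,586 = 1,215,864 (over)
March 2023–May 2023: 300,163 + 774,586 + 1,037,616 = 2,112,365 (over)
April 2023–June 2023: 774,586 + 1,037,616 + 610,774 = 2,422,976 (over)
May 2023–July 2023: 1,037,616 + 610,774 + 312,102 = 1,960,492 (over)
June 2023–August 2023: 610,774 + 312,102 + 341,639 = 1,264,515 (over)
July 2023–September 2023: 312,102 + 341,639 + 339,501 = 993,242 (over)
August 2023–October 2023: 341,639 + 339,501 + 167,870 = 849,010 (under)
September 2023–November 2023: 339,501 + 167,870 + 18,948 = 526,319 (under)
6 windows exceed the threshold.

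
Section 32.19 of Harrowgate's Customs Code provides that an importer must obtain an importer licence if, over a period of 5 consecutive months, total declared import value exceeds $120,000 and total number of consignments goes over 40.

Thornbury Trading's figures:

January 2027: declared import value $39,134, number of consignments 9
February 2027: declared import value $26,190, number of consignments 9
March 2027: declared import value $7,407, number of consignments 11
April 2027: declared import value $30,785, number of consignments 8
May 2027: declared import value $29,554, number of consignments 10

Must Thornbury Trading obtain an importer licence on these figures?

Yes

Total declared import value: $39,134 + $26,190 + $7,407 + $30,785 + $29,554 = $133,070 (> $120,000).
Total number of consignments: 9 + 9 + 11 + 8 + 10 = 47 (> 40).
The test is 'and': both thresholds are exceeded.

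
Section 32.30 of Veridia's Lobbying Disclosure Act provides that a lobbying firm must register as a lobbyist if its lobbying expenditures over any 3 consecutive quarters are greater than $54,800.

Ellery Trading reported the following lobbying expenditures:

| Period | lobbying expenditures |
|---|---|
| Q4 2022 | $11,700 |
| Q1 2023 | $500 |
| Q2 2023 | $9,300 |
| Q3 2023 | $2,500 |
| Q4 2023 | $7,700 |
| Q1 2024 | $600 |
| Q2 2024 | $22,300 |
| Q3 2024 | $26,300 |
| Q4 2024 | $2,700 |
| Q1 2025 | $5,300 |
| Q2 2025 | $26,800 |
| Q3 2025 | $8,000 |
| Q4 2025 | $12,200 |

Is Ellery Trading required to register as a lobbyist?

No

Q4 2022–Q2 2023: $11,700 + $500 + $9,300 = $21,500 (under)
Q1 2023–Q3 2023: $500 + $9,300 + $2,500 = $12,300 (under)
Q2 2023–Q4 2023: $9,300 + $2,500 + $7,700 = $19,500 (under)
Q3 2023–Q1 2024: $2,500 + $7,700 + $600 = $10,800 (under)
Q4 2023–Q2 2024: $7,700 + $600 + $22,300 = $30,600 (under)
Q1 2024–Q3 2024: $600 + $22,300 + $26,300 = $49,200 (under)
Q2 2024–Q4 2024: $22,300 + $26,300 + $2,700 = $51,300 (under)
Q3 2024–Q1 2025: $26,300 + $2,700 + $5,300 = $34,300 (under)
Q4 2024–Q2 2025: $2,700 + $5,300 + $26,800 = $34,800 (under)
Q1 2025–Q3 2025: $5,300 + $26,800 + $8,000 = $40,100 (under)
Q2 2025–Q4 2025: $26,800 + $8,000 + $12,200 = $47,000 (under)
No window exceeds $54,800.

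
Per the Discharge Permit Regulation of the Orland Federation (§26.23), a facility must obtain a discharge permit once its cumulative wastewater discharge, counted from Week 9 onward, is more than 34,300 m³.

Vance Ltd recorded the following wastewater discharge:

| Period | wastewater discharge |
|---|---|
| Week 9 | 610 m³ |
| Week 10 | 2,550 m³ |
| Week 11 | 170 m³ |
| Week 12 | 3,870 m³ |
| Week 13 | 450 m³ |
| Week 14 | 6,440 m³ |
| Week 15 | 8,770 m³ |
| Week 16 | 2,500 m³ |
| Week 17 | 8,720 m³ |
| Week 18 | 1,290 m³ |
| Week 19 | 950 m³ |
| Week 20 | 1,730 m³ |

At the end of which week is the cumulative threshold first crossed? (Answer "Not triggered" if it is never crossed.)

Week 18

Through Week 9: 610 m³
Through Week 10: 3,160 m³
Through Week 11: 3,330 m³
Through Week 12: 7,200 m³
Through Week 13: 7,650 m³
Through Week 14: 14,090 m³
Through Week 15: 22,860 m³
Through Week 16: 25,360 m³
Through Week 17: 34,080 m³
Through Week 18: 35,370 m³ ← exceeds threshold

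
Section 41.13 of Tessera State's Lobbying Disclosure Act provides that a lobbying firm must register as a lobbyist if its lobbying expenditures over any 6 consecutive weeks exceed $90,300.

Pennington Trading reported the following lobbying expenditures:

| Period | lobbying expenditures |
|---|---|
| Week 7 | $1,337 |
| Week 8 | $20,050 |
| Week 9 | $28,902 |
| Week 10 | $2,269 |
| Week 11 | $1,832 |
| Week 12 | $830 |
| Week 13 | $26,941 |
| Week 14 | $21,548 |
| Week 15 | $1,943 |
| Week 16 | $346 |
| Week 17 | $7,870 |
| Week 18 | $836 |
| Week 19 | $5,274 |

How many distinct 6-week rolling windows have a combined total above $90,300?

Week 7–Week 12: $1,337 + $20,050 + $28,902 + $2,269 + $1,832 + $830 = $55,220 (under)
Week 8–Week 13: $20,050 + $28,902 + $2,269 + $1,832 + $830 + $26,941 = $80,824 (under)
Week 9–Week 14: $28,902 + $2,269 + $1,832 + $830 + $26,941 + $21,548 = $82,322 (under)
Week 10–Week 15: $2,269 + $1,832 + $830 + $26,941 + $21,548 + $1,943 = $55,363 (under)
Week 11–Week 16: $1,832 + $830 + $26,941 + $21,548 + $1,943 + $346 = $53,440 (under)
Week 12–Week 17: $830 + $26,941 + $21,548 + $1,943 + $346 + $7,870 = $59,478 (under)
Week 13–Week 18: $26,941 + $21,548 + $1,943 + $346 + $7,870 + $836 = $59,484 (under)
Week 14–Week 19: $21,548 + $1,943 + $346 + $7,870 + $836 + $5,274 = $37,817 (under)
0 windows exceed the threshold.

0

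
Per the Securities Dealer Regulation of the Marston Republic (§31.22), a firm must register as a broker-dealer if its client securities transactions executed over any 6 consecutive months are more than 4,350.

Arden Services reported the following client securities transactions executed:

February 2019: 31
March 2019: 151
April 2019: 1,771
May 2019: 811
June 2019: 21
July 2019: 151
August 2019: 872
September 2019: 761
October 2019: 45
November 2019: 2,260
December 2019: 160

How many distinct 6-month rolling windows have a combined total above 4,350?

1

February 2019–July 2019: 31 + 151 + 1,771 + 811 + 21 + 151 = 2,936 (under)
March 2019–August 2019: 151 + 1,771 + 811 + 21 + 151 + 872 = 3,777 (under)
April 2019–September 2019: 1,771 + 811 + 21 + 151 + 872 + 761 = 4,387 (over)
May 2019–October 2019: 811 + 21 + 151 + 872 + 761 + 45 = 2,661 (under)
June 2019–November 2019: 21 + 151 + 872 + 761 + 45 + 2,260 = 4,110 (under)
July 2019–December 2019: 151 + 872 + 761 + 45 + 2,260 + 160 = 4,249 (under)
1 window exceeds the threshold.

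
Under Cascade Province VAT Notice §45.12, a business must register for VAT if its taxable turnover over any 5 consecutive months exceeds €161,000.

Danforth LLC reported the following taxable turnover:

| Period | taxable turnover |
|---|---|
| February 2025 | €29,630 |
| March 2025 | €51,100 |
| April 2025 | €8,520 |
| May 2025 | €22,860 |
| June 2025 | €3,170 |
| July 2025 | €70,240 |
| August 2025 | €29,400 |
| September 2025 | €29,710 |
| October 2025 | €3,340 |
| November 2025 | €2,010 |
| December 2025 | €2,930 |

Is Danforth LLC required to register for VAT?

No

February 2025–June 2025: €29,630 + €51,100 + €8,520 + €22,860 + €3,170 = €115,280 (under)
March 2025–July 2025: €51,100 + €8,520 + €22,860 + €3,170 + €70,240 = €155,890 (under)
April 2025–August 2025: €8,520 + €22,860 + €3,170 + €70,240 + €29,400 = €134,190 (under)
May 2025–September 2025: €22,860 + €3,170 + €70,240 + €29,400 + €29,710 = €155,380 (under)
June 2025–October 2025: €3,170 + €70,240 + €29,400 + €29,710 + €3,340 = €135,860 (under)
July 2025–November 2025: €70,240 + €29,400 + €29,710 + €3,340 + €2,010 = €134,700 (under)
August 2025–December 2025: €29,400 + €29,710 + €3,340 + €2,010 + €2,930 = €67,390 (under)
No window exceeds €161,000.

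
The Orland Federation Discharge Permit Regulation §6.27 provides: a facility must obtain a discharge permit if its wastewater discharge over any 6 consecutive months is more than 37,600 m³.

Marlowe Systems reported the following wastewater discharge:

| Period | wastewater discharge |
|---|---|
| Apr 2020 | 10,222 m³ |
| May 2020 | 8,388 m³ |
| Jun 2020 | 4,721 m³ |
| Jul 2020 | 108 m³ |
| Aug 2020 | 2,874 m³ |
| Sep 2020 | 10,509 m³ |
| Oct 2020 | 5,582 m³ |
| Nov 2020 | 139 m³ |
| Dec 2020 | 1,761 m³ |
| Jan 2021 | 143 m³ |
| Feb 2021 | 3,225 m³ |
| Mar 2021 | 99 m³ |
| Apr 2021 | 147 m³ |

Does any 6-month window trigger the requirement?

No

Apr 2020–Sep 2020: 10,222 m³ + 8,388 m³ + 4,721 m³ + 108 m³ + 2,874 m³ + 10,509 m³ = 36,822 m³ (under)
May 2020–Oct 2020: 8,388 m³ + 4,721 m³ + 108 m³ + 2,874 m³ + 10,509 m³ + 5,582 m³ = 32,182 m³ (under)
Jun 2020–Nov 2020: 4,721 m³ + 108 m³ + 2,874 m³ + 10,509 m³ + 5,582 m³ + 139 m³ = 23,933 m³ (under)
Jul 2020–Dec 2020: 108 m³ + 2,874 m³ + 10,509 m³ + 5,582 m³ + 139 m³ + 1,761 m³ = 20,973 m³ (under)
Aug 2020–Jan 2021: 2,874 m³ + 10,509 m³ + 5,582 m³ + 139 m³ + 1,761 m³ + 143 m³ = 21,008 m³ (under)
Sep 2020–Feb 2021: 10,509 m³ + 5,582 m³ + 139 m³ + 1,761 m³ + 143 m³ + 3,225 m³ = 21,359 m³ (under)
Oct 2020–Mar 2021: 5,582 m³ + 139 m³ + 1,761 m³ + 143 m³ + 3,225 m³ + 99 m³ = 10,949 m³ (under)
Nov 2020–Apr 2021: 139 m³ + 1,761 m³ + 143 m³ + 3,225 m³ + 99 m³ + 147 m³ = 5,514 m³ (under)
No window exceeds 37,600 m³.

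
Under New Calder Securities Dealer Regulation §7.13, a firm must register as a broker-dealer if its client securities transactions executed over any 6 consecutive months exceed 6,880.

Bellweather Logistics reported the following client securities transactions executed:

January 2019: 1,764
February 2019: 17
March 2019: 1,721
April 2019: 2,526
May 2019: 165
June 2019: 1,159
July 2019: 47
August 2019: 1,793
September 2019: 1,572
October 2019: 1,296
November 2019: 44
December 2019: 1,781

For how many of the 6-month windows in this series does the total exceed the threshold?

January 2019–June 2019: 1,764 + 17 + 1,721 + 2,526 + 165 + 1,159 = 7,352 (over)
February 2019–July 2019: 17 + 1,721 + 2,526 + 165 + 1,159 + 47 = 5,635 (under)
March 2019–August 2019: 1,721 + 2,526 + 165 + 1,159 + 47 + 1,793 = 7,411 (over)
April 2019–September 2019: 2,526 + 165 + 1,159 + 47 + 1,793 + 1,572 = 7,262 (over)
May 2019–October 2019: 165 + 1,159 + 47 + 1,793 + 1,572 + 1,296 = 6,032 (under)
June 2019–November 2019: 1,159 + 47 + 1,793 + 1,572 + 1,296 + 44 = 5,911 (under)
July 2019–December 2019: 47 + 1,793 + 1,572 + 1,296 + 44 + 1,781 = 6,533 (under)
3 windows exceed the threshold.

3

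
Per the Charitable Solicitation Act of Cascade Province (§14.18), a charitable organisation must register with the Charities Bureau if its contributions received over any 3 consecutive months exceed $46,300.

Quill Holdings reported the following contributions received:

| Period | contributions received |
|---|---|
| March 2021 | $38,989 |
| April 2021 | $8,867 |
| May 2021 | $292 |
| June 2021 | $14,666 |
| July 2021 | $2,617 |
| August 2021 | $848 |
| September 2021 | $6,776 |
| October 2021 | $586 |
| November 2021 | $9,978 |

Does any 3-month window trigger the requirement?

March 2021–May 2021: $38,989 + $8,867 + $292 = $48,148 (over)
April 2021–June 2021: $8,867 + $292 + $14,666 = $23,825 (under)
May 2021–July 2021: $292 + $14,666 + $2,617 = $17,575 (under)
June 2021–August 2021: $14,666 + $2,617 + $848 = $18,131 (under)
July 2021–September 2021: $2,617 + $848 + $6,776 = $10,241 (under)
August 2021–October 2021: $848 + $6,776 + $586 = $8,210 (under)
September 2021–November 2021: $6,776 + $586 + $9,978 = $17,340 (under)
At least one window exceeds $46,300.

Yes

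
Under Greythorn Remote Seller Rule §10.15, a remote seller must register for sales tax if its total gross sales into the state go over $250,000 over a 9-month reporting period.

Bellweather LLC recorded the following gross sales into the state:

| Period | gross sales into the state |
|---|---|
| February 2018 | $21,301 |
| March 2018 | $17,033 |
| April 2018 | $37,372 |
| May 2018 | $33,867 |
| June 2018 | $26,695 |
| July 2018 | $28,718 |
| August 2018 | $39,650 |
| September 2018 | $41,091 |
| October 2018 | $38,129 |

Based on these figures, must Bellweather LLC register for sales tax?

Yes

Total gross sales into the state: $21,301 + $17,033 + $37,372 + $33,867 + $26,695 + $28,718 + $39,650 + $41,091 + $38,129 = $283,856.
$283,856 > $250,000, so the threshold is exceeded.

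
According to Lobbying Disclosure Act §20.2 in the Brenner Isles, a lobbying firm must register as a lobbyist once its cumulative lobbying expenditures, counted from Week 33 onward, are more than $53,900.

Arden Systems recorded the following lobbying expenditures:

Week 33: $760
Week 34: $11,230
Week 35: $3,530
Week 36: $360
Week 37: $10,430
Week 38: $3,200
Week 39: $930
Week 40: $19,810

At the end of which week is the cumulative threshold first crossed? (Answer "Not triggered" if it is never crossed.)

Through Week 33: $760
Through Week 34: $11,990
Through Week 35: $15,520
Through Week 36: $15,880
Through Week 37: $26,310
Through Week 38: $29,510
Through Week 39: $30,440
Through Week 40: $50,250
Final cumulative total $50,250 ≤ $53,900; the threshold is never exceeded.

Not triggered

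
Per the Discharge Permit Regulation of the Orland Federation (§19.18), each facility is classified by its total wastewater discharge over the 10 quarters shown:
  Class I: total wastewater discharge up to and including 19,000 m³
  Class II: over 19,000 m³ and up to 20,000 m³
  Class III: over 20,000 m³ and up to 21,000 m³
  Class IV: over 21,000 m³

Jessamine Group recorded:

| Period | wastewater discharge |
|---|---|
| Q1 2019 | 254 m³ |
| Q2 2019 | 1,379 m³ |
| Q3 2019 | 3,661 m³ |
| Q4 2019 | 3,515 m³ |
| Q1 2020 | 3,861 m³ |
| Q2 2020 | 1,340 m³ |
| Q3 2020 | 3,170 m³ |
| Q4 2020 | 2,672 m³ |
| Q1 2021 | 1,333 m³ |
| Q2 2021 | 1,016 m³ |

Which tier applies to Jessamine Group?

Class IV

Total wastewater discharge: 254 m³ + 1,379 m³ + 3,661 m³ + 3,515 m³ + 3,861 m³ + 1,340 m³ + 3,170 m³ + 2,672 m³ + 1,333 m³ + 1,016 m³ = 22,201 m³.
22,201 m³ > 21,000 m³, so Class IV applies.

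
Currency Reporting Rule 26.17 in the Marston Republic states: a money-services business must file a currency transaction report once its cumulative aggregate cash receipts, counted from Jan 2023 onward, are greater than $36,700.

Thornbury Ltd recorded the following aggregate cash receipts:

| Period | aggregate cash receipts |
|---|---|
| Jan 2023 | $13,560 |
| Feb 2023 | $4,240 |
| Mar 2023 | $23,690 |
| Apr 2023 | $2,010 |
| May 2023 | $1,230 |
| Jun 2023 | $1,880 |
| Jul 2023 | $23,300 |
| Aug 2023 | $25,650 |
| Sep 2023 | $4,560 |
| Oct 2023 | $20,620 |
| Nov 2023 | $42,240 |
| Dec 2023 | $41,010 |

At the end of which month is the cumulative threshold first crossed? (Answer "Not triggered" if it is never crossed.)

Mar 2023

Through Jan 2023: $13,560
Through Feb 2023: $17,800
Through Mar 2023: $41,490 ← exceeds threshold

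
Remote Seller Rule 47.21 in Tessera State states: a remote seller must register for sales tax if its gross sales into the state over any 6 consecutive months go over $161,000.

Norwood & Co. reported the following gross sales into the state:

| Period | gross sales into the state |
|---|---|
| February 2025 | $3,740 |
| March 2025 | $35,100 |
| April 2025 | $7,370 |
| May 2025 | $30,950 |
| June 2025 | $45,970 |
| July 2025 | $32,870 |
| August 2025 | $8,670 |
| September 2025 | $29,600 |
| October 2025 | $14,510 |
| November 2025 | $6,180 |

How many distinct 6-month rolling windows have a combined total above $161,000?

February 2025–July 2025: $3,740 + $35,100 + $7,370 + $30,950 + $45,970 + $32,870 = $156,000 (under)
March 2025–August 2025: $35,100 + $7,370 + $30,950 + $45,970 + $32,870 + $8,670 = $160,930 (under)
April 2025–September 2025: $7,370 + $30,950 + $45,970 + $32,870 + $8,670 + $29,600 = $155,430 (under)
May 2025–October 2025: $30,950 + $45,970 + $32,870 + $8,670 + $29,600 + $14,510 = $162,570 (over)
June 2025–November 2025: $45,970 + $32,870 + $8,670 + $29,600 + $14,510 + $6,180 = $137,800 (under)
1 window exceeds the threshold.

1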